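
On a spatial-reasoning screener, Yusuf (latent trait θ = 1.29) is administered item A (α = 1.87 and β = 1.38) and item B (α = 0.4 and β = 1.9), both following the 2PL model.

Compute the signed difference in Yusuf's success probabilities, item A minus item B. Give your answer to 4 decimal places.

P(θ) = 1 / (1 + exp(−α(θ − β)))
P_A = 0.4580
P_B = 0.4393
P_A − P_B = 0.0187

0.0187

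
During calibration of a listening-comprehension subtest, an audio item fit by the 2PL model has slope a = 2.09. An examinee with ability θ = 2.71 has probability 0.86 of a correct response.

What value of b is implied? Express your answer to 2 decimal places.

P(θ) = 1 / (1 + exp(−a(θ − b)))
logit(0.86) = ln(0.86/0.14) = 1.8153
b = θ − logit/(a) = 2.71 − 1.8153/2.0900 = 1.8414

1.84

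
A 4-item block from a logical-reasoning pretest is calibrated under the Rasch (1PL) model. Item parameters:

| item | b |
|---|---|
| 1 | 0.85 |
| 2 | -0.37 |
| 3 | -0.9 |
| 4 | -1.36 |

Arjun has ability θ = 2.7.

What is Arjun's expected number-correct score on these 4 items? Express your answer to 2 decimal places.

3.78

P(θ) = 1 / (1 + exp(−(θ − b)))
P_1 = 1/(1+e^{-1.8500}) = 0.8641
P_2 = 1/(1+e^{-3.0700}) = 0.9556
P_3 = 1/(1+e^{-3.6000}) = 0.9734
P_4 = 1/(1+e^{-4.0600}) = 0.9830
E[score] = 0.8641 + 0.9556 + 0.9734 + 0.9830 = 3.7762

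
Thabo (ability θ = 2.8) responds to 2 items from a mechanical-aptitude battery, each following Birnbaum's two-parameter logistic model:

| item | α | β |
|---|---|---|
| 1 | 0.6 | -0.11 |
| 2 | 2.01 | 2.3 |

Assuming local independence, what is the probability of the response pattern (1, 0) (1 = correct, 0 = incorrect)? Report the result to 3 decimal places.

0.228

P(θ) = 1 / (1 + exp(−α(θ − β)))
P_1 = 1/(1+e^{-1.7460}) = 0.8514
P_2 = 1/(1+e^{-1.0050}) = 0.7320
L = P_1 × (1−P_2) = 0.8514 × 0.2680 = 0.22815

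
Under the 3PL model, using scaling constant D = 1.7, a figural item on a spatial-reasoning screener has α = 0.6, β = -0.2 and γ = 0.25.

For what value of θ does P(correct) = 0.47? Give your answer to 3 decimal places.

P(θ) = γ + (1 − γ) · 1 / (1 + exp(−D·α(θ − β)))
Remove guessing floor: (0.47 − 0.25)/(1 − 0.25) = 0.2933
logit = ln(0.2933/0.7067) = -0.8792
θ = β + logit/(1.7·α) = -0.2 + (-0.8792)/1.0200 = -1.0620

-1.062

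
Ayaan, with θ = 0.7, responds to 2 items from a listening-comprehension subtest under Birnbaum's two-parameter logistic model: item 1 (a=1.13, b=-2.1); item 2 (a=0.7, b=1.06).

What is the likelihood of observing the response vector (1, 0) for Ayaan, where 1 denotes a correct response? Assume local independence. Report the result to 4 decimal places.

P(θ) = 1 / (1 + exp(−a(θ − b)))
P_1 = 1/(1+e^{-3.1640}) = 0.9595
P_2 = 1/(1+e^{0.2520}) = 0.4373
L = P_1 × (1−P_2) = 0.9595 × 0.5627 = 0.53986

0.5399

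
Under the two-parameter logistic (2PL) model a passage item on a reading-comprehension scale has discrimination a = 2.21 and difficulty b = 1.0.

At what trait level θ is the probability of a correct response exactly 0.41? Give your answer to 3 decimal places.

0.835

P(θ) = 1 / (1 + exp(−a(θ − b)))
logit = ln(0.4100/0.5900) = -0.3640
θ = b + logit/(a) = 1.0 + (-0.3640)/2.2100 = 0.8353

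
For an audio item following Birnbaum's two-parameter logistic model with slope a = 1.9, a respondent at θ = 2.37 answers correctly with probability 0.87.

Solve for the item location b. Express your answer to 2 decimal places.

P(θ) = 1 / (1 + exp(−a(θ − b)))
logit(0.87) = ln(0.87/0.13) = 1.9010
b = θ − logit/(a) = 2.37 − 1.9010/1.9000 = 1.3695

1.37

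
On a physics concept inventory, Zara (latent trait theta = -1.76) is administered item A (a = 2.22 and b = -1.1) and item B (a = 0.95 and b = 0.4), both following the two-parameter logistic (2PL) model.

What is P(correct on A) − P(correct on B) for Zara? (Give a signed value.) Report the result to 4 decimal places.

P(theta) = 1 / (1 + exp(−a(theta − b)))
P_A = 0.1877
P_B = 0.1139
P_A − P_B = 0.0738

0.0738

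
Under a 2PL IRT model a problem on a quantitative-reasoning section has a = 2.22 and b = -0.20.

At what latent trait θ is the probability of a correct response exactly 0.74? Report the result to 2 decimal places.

0.27

P(θ) = 1 / (1 + exp(−a(θ − b)))
logit = ln(0.7400/0.2600) = 1.0460
θ = b + logit/(a) = -0.20 + 1.0460/2.2200 = 0.2712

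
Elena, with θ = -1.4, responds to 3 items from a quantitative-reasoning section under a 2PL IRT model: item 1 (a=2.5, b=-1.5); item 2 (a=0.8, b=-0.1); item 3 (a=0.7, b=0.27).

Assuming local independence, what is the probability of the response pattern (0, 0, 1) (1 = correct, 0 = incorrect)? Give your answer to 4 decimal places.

0.0767

P(θ) = 1 / (1 + exp(−a(θ − b)))
P_1 = 1/(1+e^{-0.2500}) = 0.5622
P_2 = 1/(1+e^{1.0400}) = 0.2611
P_3 = 1/(1+e^{1.1690}) = 0.2370
L = (1−P_1) × (1−P_2) × P_3 = 0.4378 × 0.7389 × 0.2370 = 0.07668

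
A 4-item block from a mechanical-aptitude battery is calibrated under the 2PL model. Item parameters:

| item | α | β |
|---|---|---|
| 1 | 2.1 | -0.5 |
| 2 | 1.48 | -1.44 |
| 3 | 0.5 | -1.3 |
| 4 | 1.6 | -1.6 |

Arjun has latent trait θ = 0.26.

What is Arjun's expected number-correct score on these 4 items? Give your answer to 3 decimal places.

P(θ) = 1 / (1 + exp(−α(θ − β)))
P_1 = 1/(1+e^{-1.5960}) = 0.8315
P_2 = 1/(1+e^{-2.5160}) = 0.9253
P_3 = 1/(1+e^{-0.7800}) = 0.6857
P_4 = 1/(1+e^{-2.9760}) = 0.9515
E[score] = 0.8315 + 0.9253 + 0.6857 + 0.9515 = 3.3939

3.394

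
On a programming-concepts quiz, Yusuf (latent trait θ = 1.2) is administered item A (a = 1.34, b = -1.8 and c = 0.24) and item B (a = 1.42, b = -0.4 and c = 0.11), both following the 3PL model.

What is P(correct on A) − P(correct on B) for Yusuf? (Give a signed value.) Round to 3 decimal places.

P(θ) = c + (1 − c) · 1 / (1 + exp(−a(θ − b)))
P_A = 0.9866
P_B = 0.9168
P_A − P_B = 0.0698

0.070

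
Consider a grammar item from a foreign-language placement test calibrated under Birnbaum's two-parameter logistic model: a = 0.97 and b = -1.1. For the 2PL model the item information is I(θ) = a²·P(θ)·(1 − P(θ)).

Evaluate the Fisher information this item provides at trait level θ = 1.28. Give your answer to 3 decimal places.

P = 1/(1+e^{-2.3086}) = 0.9096
P(1−P) = 0.9096 × 0.0904 = 0.0822
I = a² × P(1−P) = 0.97² × 0.0822 = 0.07738

0.077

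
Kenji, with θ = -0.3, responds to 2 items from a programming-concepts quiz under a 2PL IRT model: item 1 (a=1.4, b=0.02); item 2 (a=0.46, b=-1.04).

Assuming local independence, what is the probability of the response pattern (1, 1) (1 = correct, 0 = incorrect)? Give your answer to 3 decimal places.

P(θ) = 1 / (1 + exp(−a(θ − b)))
P_1 = 1/(1+e^{0.4480}) = 0.3898
P_2 = 1/(1+e^{-0.3404}) = 0.5843
L = P_1 × P_2 = 0.3898 × 0.5843 = 0.22778

0.228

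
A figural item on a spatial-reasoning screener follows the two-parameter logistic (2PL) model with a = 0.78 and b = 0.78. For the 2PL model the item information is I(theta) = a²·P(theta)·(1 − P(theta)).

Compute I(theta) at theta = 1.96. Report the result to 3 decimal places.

P = 1/(1+e^{-0.9204}) = 0.7151
P(1−P) = 0.7151 × 0.2849 = 0.2037
I = a² × P(1−P) = 0.78² × 0.2037 = 0.12394

0.124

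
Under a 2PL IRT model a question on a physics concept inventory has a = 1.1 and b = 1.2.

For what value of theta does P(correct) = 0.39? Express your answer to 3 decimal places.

0.793

P(theta) = 1 / (1 + exp(−a(theta − b)))
logit = ln(0.3900/0.6100) = -0.4473
theta = b + logit/(a) = 1.2 + (-0.4473)/1.1000 = 0.7934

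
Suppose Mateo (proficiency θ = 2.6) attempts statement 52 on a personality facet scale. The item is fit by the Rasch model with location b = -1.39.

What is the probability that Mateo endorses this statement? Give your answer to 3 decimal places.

0.982

P(θ) = 1 / (1 + exp(−(θ − b)))
Exponent: (2.6 − (-1.39)) = 3.9900
1/(1 + e^{-3.9900}) = 0.9818
P = 0.9818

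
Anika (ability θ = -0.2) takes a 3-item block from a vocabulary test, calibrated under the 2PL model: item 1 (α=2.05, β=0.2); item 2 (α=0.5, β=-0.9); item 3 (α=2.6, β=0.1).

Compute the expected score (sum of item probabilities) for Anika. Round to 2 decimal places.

P(θ) = 1 / (1 + exp(−α(θ − β)))
P_1 = 1/(1+e^{0.8200}) = 0.3058
P_2 = 1/(1+e^{-0.3500}) = 0.5866
P_3 = 1/(1+e^{0.7800}) = 0.3143
E[score] = 0.3058 + 0.5866 + 0.3143 = 1.2067

1.21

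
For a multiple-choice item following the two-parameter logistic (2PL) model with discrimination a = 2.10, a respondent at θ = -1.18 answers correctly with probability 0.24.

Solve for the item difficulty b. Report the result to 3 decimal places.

P(θ) = 1 / (1 + exp(−a(θ − b)))
logit(0.24) = ln(0.24/0.76) = -1.1527
b = θ − logit/(a) = -1.18 − (-1.1527)/2.1000 = -0.6311

-0.631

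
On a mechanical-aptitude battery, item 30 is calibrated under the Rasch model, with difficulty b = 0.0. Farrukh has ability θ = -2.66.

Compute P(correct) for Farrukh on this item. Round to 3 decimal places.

0.065

P(θ) = 1 / (1 + exp(−(θ − b)))
Exponent: (-2.66 − 0.0) = -2.6600
1/(1 + e^{2.6600}) = 0.0654
P = 0.0654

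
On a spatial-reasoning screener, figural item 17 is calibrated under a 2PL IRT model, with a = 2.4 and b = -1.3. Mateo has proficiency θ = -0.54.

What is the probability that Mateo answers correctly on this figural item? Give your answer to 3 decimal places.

P(θ) = 1 / (1 + exp(−a(θ − b)))
Exponent: 2.4 × (-0.54 − (-1.3)) = 1.8240
1/(1 + e^{-1.8240}) = 0.8610

0.861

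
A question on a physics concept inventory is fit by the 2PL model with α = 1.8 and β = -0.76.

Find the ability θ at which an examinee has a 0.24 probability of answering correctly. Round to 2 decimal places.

-1.40

P(θ) = 1 / (1 + exp(−α(θ − β)))
logit = ln(0.2400/0.7600) = -1.1527
θ = β + logit/(α) = -0.76 + (-1.1527)/1.8000 = -1.4004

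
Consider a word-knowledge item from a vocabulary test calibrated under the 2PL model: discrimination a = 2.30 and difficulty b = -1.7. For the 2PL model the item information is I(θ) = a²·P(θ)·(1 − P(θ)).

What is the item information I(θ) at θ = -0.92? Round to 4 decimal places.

P = 1/(1+e^{-1.7940}) = 0.8574
P(1−P) = 0.8574 × 0.1426 = 0.1223
I = a² × P(1−P) = 2.30² × 0.1223 = 0.64672

0.6467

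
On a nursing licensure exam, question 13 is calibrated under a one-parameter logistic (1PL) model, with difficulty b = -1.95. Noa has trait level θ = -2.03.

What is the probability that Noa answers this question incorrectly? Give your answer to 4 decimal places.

0.5200

P(θ) = 1 / (1 + exp(−(θ − b)))
Exponent: (-2.03 − (-1.95)) = -0.0800
1/(1 + e^{0.0800}) = 0.4800
P = 0.4800
P(incorrect) = 1 − 0.4800 = 0.5200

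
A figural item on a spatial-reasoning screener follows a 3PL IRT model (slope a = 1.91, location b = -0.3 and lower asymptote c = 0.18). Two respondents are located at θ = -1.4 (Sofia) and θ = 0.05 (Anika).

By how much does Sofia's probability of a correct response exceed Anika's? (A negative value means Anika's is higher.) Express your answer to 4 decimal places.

-0.4528

P(θ) = c + (1 − c) · 1 / (1 + exp(−a(θ − b)))
P(Sofia) = 0.2694  [exponent -2.1010]
P(Anika) = 0.7222  [exponent 0.6685]
Difference = 0.2694 − 0.7222 = -0.4528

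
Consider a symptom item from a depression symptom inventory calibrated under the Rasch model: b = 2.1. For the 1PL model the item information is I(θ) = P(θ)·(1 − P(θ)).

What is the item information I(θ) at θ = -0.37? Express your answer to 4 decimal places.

0.0719

P = 1/(1+e^{2.4700}) = 0.0780
P(1−P) = 0.0780 × 0.9220 = 0.0719
I = P(1−P) = 0.07191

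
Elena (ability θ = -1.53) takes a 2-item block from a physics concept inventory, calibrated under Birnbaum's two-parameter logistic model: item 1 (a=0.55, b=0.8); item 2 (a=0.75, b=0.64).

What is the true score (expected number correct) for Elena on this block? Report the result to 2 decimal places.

P(θ) = 1 / (1 + exp(−a(θ − b)))
P_1 = 1/(1+e^{1.2815}) = 0.2173
P_2 = 1/(1+e^{1.6275}) = 0.1642
E[score] = 0.2173 + 0.1642 = 0.3815

0.38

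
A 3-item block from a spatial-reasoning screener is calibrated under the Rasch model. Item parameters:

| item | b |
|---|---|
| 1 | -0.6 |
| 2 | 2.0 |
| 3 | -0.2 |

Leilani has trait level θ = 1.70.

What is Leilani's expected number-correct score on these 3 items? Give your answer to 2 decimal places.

P(θ) = 1 / (1 + exp(−(θ − b)))
P_1 = 1/(1+e^{-2.3000}) = 0.9089
P_2 = 1/(1+e^{0.3000}) = 0.4256
P_3 = 1/(1+e^{-1.9000}) = 0.8699
E[score] = 0.9089 + 0.4256 + 0.8699 = 2.2043

2.20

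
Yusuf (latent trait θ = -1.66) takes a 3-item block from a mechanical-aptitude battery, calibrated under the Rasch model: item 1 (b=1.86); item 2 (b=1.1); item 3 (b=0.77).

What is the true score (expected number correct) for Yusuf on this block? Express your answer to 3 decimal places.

0.169

P(θ) = 1 / (1 + exp(−(θ − b)))
P_1 = 1/(1+e^{3.5200}) = 0.0287
P_2 = 1/(1+e^{2.7600}) = 0.0595
P_3 = 1/(1+e^{2.4300}) = 0.0809
E[score] = 0.0287 + 0.0595 + 0.0809 = 0.1692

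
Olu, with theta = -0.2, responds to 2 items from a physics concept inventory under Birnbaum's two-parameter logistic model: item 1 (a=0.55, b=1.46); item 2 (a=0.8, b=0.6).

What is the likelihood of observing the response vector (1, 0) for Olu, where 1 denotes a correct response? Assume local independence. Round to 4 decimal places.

0.1875

P(theta) = 1 / (1 + exp(−a(theta − b)))
P_1 = 1/(1+e^{0.9130}) = 0.2864
P_2 = 1/(1+e^{0.6400}) = 0.3452
L = P_1 × (1−P_2) = 0.2864 × 0.6548 = 0.18751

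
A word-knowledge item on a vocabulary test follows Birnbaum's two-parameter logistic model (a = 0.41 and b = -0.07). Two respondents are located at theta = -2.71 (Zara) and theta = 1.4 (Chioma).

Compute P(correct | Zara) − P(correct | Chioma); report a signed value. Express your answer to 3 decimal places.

-0.393

P(theta) = 1 / (1 + exp(−a(theta − b)))
P(Zara) = 0.2531  [exponent -1.0824]
P(Chioma) = 0.6463  [exponent 0.6027]
Difference = 0.2531 − 0.6463 = -0.3932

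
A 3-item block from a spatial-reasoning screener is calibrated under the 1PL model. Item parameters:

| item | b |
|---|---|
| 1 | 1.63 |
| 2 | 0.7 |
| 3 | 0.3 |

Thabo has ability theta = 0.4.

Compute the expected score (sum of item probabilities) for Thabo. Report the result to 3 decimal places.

P(theta) = 1 / (1 + exp(−(theta − b)))
P_1 = 1/(1+e^{1.2300}) = 0.2262
P_2 = 1/(1+e^{0.3000}) = 0.4256
P_3 = 1/(1+e^{-0.1000}) = 0.5250
E[score] = 0.2262 + 0.4256 + 0.5250 = 1.1767

1.177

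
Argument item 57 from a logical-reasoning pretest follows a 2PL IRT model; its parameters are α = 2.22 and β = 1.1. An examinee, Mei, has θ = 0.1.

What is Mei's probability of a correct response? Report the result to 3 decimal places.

P(θ) = 1 / (1 + exp(−α(θ − β)))
Exponent: 2.22 × (0.1 − 1.1) = -2.2200
1/(1 + e^{2.2200}) = 0.0980

0.098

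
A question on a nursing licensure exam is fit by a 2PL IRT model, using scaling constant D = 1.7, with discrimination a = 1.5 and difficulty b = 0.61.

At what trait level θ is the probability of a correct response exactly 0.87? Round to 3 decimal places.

1.355

P(θ) = 1 / (1 + exp(−D·a(θ − b)))
logit = ln(0.8700/0.1300) = 1.9010
θ = b + logit/(1.7·a) = 0.61 + 1.9010/2.5500 = 1.3555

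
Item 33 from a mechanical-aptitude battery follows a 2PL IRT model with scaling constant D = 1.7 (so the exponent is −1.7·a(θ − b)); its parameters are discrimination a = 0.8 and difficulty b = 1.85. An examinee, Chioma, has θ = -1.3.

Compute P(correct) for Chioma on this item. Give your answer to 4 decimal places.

P(θ) = 1 / (1 + exp(−D·a(θ − b)))
Exponent: 1.7 × 0.8 × (-1.3 − 1.85) = -4.2840
1/(1 + e^{4.2840}) = 0.0136
P = 0.0136

0.0136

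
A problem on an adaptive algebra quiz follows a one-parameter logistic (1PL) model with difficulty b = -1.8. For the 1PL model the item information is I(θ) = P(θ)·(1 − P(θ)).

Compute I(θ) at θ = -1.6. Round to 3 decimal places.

P = 1/(1+e^{-0.2000}) = 0.5498
P(1−P) = 0.5498 × 0.4502 = 0.2475
I = P(1−P) = 0.24752

0.248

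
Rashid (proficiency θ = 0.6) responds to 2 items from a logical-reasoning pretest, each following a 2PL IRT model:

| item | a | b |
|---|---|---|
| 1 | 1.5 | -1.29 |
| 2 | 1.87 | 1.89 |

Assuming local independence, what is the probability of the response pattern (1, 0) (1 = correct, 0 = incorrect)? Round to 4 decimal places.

0.8669

P(θ) = 1 / (1 + exp(−a(θ − b)))
P_1 = 1/(1+e^{-2.8350}) = 0.9445
P_2 = 1/(1+e^{2.4123}) = 0.0822
L = P_1 × (1−P_2) = 0.9445 × 0.9178 = 0.86686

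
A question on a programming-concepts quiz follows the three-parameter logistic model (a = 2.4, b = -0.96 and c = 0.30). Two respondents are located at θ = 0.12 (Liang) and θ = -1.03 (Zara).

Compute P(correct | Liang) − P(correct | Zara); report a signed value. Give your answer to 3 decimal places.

P(θ) = c + (1 − c) · 1 / (1 + exp(−a(θ − b)))
P(Liang) = 0.9512  [exponent 2.5920]
P(Zara) = 0.6207  [exponent -0.1680]
Difference = 0.9512 − 0.6207 = 0.3306

0.331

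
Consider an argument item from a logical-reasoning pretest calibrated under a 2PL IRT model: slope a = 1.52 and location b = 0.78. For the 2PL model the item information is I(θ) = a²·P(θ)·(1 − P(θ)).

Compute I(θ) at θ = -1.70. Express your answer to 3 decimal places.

P = 1/(1+e^{3.7696}) = 0.0225
P(1−P) = 0.0225 × 0.9775 = 0.0220
I = a² × P(1−P) = 1.52² × 0.0220 = 0.05091

0.051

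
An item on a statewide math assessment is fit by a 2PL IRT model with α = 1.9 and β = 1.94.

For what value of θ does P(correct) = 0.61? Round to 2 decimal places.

P(θ) = 1 / (1 + exp(−α(θ − β)))
logit = ln(0.6100/0.3900) = 0.4473
θ = β + logit/(α) = 1.94 + 0.4473/1.9000 = 2.1754

2.18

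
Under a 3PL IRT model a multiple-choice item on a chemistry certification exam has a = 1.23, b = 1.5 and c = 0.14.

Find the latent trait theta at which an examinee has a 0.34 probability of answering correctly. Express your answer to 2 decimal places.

P(theta) = c + (1 − c) · 1 / (1 + exp(−a(theta − b)))
Remove guessing floor: (0.34 − 0.14)/(1 − 0.14) = 0.2326
logit = ln(0.2326/0.7674) = -1.1939
theta = b + logit/(a) = 1.5 + (-1.1939)/1.2300 = 0.5293

0.53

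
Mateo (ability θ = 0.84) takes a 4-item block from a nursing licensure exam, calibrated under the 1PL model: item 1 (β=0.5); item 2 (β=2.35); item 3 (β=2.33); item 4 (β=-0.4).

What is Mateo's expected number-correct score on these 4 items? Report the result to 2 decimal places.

1.72

P(θ) = 1 / (1 + exp(−(θ − β)))
P_1 = 1/(1+e^{-0.3400}) = 0.5842
P_2 = 1/(1+e^{1.5100}) = 0.1809
P_3 = 1/(1+e^{1.4900}) = 0.1839
P_4 = 1/(1+e^{-1.2400}) = 0.7756
E[score] = 0.5842 + 0.1809 + 0.1839 + 0.7756 = 1.7246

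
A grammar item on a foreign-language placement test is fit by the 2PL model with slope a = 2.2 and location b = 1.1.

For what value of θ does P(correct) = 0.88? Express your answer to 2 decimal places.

P(θ) = 1 / (1 + exp(−a(θ − b)))
logit = ln(0.8800/0.1200) = 1.9924
θ = b + logit/(a) = 1.1 + 1.9924/2.2000 = 2.0057

2.01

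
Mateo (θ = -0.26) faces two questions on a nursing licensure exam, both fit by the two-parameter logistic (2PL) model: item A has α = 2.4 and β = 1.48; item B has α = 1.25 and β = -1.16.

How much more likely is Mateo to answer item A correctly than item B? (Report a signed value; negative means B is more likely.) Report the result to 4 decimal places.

-0.7398

P(θ) = 1 / (1 + exp(−α(θ − β)))
P_A = 0.0151
P_B = 0.7549
P_A − P_B = -0.7398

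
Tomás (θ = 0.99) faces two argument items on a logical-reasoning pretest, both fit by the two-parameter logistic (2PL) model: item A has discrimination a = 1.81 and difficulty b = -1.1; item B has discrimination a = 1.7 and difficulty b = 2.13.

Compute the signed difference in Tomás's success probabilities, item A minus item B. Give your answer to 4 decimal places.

0.8519

P(θ) = 1 / (1 + exp(−a(θ − b)))
P_A = 0.9777
P_B = 0.1259
P_A − P_B = 0.8519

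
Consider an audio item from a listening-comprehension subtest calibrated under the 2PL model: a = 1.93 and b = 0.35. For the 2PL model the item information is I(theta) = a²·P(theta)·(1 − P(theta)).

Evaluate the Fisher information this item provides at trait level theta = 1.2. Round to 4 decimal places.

0.5067

P = 1/(1+e^{-1.6405}) = 0.8376
P(1−P) = 0.8376 × 0.1624 = 0.1360
I = a² × P(1−P) = 1.93² × 0.1360 = 0.50668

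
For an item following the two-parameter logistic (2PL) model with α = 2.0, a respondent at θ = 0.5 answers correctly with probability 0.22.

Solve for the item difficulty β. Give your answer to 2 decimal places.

1.13

P(θ) = 1 / (1 + exp(−α(θ − β)))
logit(0.22) = ln(0.22/0.78) = -1.2657
β = θ − logit/(α) = 0.5 − (-1.2657)/2.0000 = 1.1328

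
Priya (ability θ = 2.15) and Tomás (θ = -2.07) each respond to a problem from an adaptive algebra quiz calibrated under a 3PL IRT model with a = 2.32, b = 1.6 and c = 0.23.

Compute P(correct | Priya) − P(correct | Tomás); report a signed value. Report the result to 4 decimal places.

P(θ) = c + (1 − c) · 1 / (1 + exp(−a(θ − b)))
P(Priya) = 0.8320  [exponent 1.2760]
P(Tomás) = 0.2302  [exponent -8.5144]
Difference = 0.8320 − 0.2302 = 0.6018

0.6018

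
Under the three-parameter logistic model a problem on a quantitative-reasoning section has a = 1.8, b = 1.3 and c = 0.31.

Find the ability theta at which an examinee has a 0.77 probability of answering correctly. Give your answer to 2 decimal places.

1.69

P(theta) = c + (1 − c) · 1 / (1 + exp(−a(theta − b)))
Remove guessing floor: (0.77 − 0.31)/(1 − 0.31) = 0.6667
logit = ln(0.6667/0.3333) = 0.6931
theta = b + logit/(a) = 1.3 + 0.6931/1.8000 = 1.6851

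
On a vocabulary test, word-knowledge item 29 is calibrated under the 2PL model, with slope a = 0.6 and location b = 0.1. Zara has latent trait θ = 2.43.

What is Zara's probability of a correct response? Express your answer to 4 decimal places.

0.8019

P(θ) = 1 / (1 + exp(−a(θ − b)))
Exponent: 0.6 × (2.43 − 0.1) = 1.3980
1/(1 + e^{-1.3980}) = 0.8019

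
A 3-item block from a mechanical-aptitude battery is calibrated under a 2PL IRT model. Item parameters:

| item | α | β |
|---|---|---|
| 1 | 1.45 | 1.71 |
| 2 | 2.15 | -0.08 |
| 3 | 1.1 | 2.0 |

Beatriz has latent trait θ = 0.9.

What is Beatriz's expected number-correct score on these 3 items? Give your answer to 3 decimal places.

P(θ) = 1 / (1 + exp(−α(θ − β)))
P_1 = 1/(1+e^{1.1745}) = 0.2360
P_2 = 1/(1+e^{-2.1070}) = 0.8916
P_3 = 1/(1+e^{1.2100}) = 0.2297
E[score] = 0.2360 + 0.8916 + 0.2297 = 1.3573

1.357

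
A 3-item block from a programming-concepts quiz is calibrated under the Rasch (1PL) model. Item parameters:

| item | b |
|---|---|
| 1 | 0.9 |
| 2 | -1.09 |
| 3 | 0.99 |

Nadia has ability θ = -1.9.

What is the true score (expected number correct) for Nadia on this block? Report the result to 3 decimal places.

0.418

P(θ) = 1 / (1 + exp(−(θ − b)))
P_1 = 1/(1+e^{2.8000}) = 0.0573
P_2 = 1/(1+e^{0.8100}) = 0.3079
P_3 = 1/(1+e^{2.8900}) = 0.0527
E[score] = 0.0573 + 0.3079 + 0.0527 = 0.4179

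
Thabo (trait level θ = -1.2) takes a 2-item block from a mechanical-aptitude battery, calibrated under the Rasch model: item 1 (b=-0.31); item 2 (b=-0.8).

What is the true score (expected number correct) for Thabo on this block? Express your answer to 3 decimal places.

P(θ) = 1 / (1 + exp(−(θ − b)))
P_1 = 1/(1+e^{0.8900}) = 0.2911
P_2 = 1/(1+e^{0.4000}) = 0.4013
E[score] = 0.2911 + 0.4013 = 0.6924

0.692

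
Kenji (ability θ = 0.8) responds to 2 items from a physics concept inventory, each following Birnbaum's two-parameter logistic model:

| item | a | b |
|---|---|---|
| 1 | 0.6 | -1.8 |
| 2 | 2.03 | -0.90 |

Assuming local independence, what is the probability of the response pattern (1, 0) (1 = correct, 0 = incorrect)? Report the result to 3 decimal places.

P(θ) = 1 / (1 + exp(−a(θ − b)))
P_1 = 1/(1+e^{-1.5600}) = 0.8264
P_2 = 1/(1+e^{-3.4510}) = 0.9693
L = P_1 × (1−P_2) = 0.8264 × 0.0307 = 0.02540

0.025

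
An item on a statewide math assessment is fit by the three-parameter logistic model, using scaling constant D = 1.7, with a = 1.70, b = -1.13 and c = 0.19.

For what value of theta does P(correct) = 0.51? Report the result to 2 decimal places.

P(theta) = c + (1 − c) · 1 / (1 + exp(−D·a(theta − b)))
Remove guessing floor: (0.51 − 0.19)/(1 − 0.19) = 0.3951
logit = ln(0.3951/0.6049) = -0.4261
theta = b + logit/(1.7·a) = -1.13 + (-0.4261)/2.8900 = -1.2774

-1.28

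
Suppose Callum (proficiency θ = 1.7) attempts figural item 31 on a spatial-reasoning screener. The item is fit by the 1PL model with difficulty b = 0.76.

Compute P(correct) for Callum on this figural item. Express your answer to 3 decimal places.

P(θ) = 1 / (1 + exp(−(θ − b)))
Exponent: (1.7 − 0.76) = 0.9400
1/(1 + e^{-0.9400}) = 0.7191
P = 0.7191

0.719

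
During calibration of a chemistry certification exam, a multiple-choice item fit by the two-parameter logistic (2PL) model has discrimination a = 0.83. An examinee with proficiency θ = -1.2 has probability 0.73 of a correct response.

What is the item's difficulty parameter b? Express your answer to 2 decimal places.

-2.40

P(θ) = 1 / (1 + exp(−a(θ − b)))
logit(0.73) = ln(0.73/0.27) = 0.9946
b = θ − logit/(a) = -1.2 − 0.9946/0.8300 = -2.3983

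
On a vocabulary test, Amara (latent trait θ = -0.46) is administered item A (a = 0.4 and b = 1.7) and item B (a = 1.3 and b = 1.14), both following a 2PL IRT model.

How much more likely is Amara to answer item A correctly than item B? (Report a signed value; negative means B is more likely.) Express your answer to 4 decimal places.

P(θ) = 1 / (1 + exp(−a(θ − b)))
P_A = 0.2965
P_B = 0.1111
P_A − P_B = 0.1854

0.1854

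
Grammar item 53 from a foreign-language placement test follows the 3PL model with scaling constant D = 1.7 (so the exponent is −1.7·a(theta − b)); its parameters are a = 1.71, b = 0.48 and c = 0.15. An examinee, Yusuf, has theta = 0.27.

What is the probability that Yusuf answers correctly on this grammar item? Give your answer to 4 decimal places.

0.4492

P(theta) = c + (1 − c) · 1 / (1 + exp(−D·a(theta − b)))
Exponent: 1.7 × 1.71 × (0.27 − 0.48) = -0.6105
1/(1 + e^{0.6105}) = 0.3520
P = 0.15 + 0.85 × 0.3520 = 0.4492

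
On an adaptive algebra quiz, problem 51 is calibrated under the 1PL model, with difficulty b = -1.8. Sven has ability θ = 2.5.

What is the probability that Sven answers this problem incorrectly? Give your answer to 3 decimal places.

0.013

P(θ) = 1 / (1 + exp(−(θ − b)))
Exponent: (2.5 − (-1.8)) = 4.3000
1/(1 + e^{-4.3000}) = 0.9866
P = 0.9866
P(incorrect) = 1 − 0.9866 = 0.0134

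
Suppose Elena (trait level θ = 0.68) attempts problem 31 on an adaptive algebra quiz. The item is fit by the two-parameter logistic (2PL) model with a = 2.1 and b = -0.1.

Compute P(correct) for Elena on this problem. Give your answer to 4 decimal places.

0.8373

P(θ) = 1 / (1 + exp(−a(θ − b)))
Exponent: 2.1 × (0.68 − (-0.1)) = 1.6380
1/(1 + e^{-1.6380}) = 0.8373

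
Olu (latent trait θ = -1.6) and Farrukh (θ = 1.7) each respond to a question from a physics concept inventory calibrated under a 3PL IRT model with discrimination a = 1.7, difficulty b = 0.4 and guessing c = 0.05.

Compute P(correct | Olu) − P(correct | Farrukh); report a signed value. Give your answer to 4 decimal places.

P(θ) = c + (1 − c) · 1 / (1 + exp(−a(θ − b)))
P(Olu) = 0.0807  [exponent -3.4000]
P(Farrukh) = 0.9061  [exponent 2.2100]
Difference = 0.0807 − 0.9061 = -0.8254

-0.8254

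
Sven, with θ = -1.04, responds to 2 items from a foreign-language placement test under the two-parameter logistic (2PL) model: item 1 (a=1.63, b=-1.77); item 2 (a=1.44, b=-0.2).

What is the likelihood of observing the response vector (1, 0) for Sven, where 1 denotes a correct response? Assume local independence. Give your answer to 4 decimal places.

0.5906

P(θ) = 1 / (1 + exp(−a(θ − b)))
P_1 = 1/(1+e^{-1.1899}) = 0.7667
P_2 = 1/(1+e^{1.2096}) = 0.2298
L = P_1 × (1−P_2) = 0.7667 × 0.7702 = 0.59055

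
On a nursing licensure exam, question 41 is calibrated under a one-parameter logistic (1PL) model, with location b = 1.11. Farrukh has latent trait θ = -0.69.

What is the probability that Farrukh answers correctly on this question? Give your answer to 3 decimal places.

0.142

P(θ) = 1 / (1 + exp(−(θ − b)))
Exponent: (-0.69 − 1.11) = -1.8000
1/(1 + e^{1.8000}) = 0.1419
P = 0.1419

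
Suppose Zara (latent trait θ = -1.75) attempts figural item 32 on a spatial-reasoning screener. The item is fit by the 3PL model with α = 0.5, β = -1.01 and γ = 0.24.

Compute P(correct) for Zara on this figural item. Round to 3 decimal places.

0.550

P(θ) = γ + (1 − γ) · 1 / (1 + exp(−α(θ − β)))
Exponent: 0.5 × (-1.75 − (-1.01)) = -0.3700
1/(1 + e^{0.3700}) = 0.4085
P = 0.24 + 0.76 × 0.4085 = 0.5505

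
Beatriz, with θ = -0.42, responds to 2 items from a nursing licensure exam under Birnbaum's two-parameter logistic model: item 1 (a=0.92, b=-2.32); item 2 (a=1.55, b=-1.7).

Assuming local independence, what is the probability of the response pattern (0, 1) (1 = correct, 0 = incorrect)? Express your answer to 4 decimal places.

0.1304

P(θ) = 1 / (1 + exp(−a(θ − b)))
P_1 = 1/(1+e^{-1.7480}) = 0.8517
P_2 = 1/(1+e^{-1.9840}) = 0.8791
L = (1−P_1) × P_2 = 0.1483 × 0.8791 = 0.13037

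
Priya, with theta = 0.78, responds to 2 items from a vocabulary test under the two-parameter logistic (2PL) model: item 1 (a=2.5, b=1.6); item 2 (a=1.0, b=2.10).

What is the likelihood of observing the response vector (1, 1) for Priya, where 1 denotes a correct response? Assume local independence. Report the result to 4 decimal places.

P(theta) = 1 / (1 + exp(−a(theta − b)))
P_1 = 1/(1+e^{2.0500}) = 0.1141
P_2 = 1/(1+e^{1.3200}) = 0.2108
L = P_1 × P_2 = 0.1141 × 0.2108 = 0.02404

0.0240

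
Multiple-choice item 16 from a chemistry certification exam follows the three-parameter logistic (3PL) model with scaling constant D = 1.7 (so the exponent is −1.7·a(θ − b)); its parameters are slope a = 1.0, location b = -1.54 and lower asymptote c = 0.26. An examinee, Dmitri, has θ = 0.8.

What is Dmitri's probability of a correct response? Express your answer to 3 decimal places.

P(θ) = c + (1 − c) · 1 / (1 + exp(−D·a(θ − b)))
Exponent: 1.7 × 1.0 × (0.8 − (-1.54)) = 3.9780
1/(1 + e^{-3.9780}) = 0.9816
P = 0.26 + 0.74 × 0.9816 = 0.9864

0.986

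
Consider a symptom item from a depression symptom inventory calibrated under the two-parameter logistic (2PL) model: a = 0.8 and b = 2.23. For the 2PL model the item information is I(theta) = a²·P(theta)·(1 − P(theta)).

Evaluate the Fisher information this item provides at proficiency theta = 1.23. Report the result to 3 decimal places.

0.137

P = 1/(1+e^{0.8000}) = 0.3100
P(1−P) = 0.3100 × 0.6900 = 0.2139
I = a² × P(1−P) = 0.8² × 0.2139 = 0.13690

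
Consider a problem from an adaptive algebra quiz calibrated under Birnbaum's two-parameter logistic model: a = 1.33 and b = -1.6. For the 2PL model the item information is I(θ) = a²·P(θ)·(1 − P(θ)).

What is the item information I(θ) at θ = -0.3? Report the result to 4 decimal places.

P = 1/(1+e^{-1.7290}) = 0.8493
P(1−P) = 0.8493 × 0.1507 = 0.1280
I = a² × P(1−P) = 1.33² × 0.1280 = 0.22642

0.2264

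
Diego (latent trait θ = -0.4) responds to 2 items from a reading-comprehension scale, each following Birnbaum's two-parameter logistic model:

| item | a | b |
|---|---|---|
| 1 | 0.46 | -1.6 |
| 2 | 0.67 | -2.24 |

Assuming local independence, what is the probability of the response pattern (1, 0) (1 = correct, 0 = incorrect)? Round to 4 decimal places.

P(θ) = 1 / (1 + exp(−a(θ − b)))
P_1 = 1/(1+e^{-0.5520}) = 0.6346
P_2 = 1/(1+e^{-1.2328}) = 0.7743
L = P_1 × (1−P_2) = 0.6346 × 0.2257 = 0.14322

0.1432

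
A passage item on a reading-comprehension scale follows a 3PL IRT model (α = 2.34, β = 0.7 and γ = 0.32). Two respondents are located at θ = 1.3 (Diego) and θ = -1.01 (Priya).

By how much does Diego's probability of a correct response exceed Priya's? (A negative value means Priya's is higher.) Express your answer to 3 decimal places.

P(θ) = γ + (1 − γ) · 1 / (1 + exp(−α(θ − β)))
P(Diego) = 0.8659  [exponent 1.4040]
P(Priya) = 0.3322  [exponent -4.0014]
Difference = 0.8659 − 0.3322 = 0.5337

0.534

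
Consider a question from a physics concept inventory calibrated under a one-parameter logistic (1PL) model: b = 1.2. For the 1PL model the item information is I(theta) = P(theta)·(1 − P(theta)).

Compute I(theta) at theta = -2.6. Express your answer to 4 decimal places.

0.0214

P = 1/(1+e^{3.8000}) = 0.0219
P(1−P) = 0.0219 × 0.9781 = 0.0214
I = P(1−P) = 0.02140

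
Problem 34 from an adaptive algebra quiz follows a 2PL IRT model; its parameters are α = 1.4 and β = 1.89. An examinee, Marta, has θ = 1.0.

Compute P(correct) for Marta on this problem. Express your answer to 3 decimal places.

P(θ) = 1 / (1 + exp(−α(θ − β)))
Exponent: 1.4 × (1.0 − 1.89) = -1.2460
1/(1 + e^{1.2460}) = 0.2234

0.223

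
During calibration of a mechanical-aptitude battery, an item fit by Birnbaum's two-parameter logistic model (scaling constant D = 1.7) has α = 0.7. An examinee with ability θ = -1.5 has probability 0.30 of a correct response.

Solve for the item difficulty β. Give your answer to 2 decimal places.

P(θ) = 1 / (1 + exp(−D·α(θ − β)))
logit(0.30) = ln(0.30/0.70) = -0.8473
β = θ − logit/(1.7·α) = -1.5 − (-0.8473)/1.1900 = -0.7880

-0.79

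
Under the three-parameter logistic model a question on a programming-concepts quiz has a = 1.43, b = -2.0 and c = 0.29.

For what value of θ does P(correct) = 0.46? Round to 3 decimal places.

P(θ) = c + (1 − c) · 1 / (1 + exp(−a(θ − b)))
Remove guessing floor: (0.46 − 0.29)/(1 − 0.29) = 0.2394
logit = ln(0.2394/0.7606) = -1.1558
θ = b + logit/(a) = -2.0 + (-1.1558)/1.4300 = -2.8082

-2.808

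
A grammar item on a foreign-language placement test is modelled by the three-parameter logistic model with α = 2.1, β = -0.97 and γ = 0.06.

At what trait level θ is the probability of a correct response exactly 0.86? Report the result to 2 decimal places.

P(θ) = γ + (1 − γ) · 1 / (1 + exp(−α(θ − β)))
Remove guessing floor: (0.86 − 0.06)/(1 − 0.06) = 0.8511
logit = ln(0.8511/0.1489) = 1.7430
θ = β + logit/(α) = -0.97 + 1.7430/2.1000 = -0.1400

-0.14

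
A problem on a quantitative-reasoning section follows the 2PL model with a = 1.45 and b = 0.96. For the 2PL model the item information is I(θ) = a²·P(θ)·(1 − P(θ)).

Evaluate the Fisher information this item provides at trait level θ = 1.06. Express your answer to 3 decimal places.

P = 1/(1+e^{-0.1450}) = 0.5362
P(1−P) = 0.5362 × 0.4638 = 0.2487
I = a² × P(1−P) = 1.45² × 0.2487 = 0.52287

0.523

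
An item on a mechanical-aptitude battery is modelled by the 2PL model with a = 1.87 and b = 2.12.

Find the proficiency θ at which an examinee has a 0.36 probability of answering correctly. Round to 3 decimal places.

1.812

P(θ) = 1 / (1 + exp(−a(θ − b)))
logit = ln(0.3600/0.6400) = -0.5754
θ = b + logit/(a) = 2.12 + (-0.5754)/1.8700 = 1.8123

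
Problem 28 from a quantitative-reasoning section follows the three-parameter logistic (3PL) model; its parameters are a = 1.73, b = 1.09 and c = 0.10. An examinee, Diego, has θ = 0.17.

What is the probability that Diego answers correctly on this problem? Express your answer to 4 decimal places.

P(θ) = c + (1 − c) · 1 / (1 + exp(−a(θ − b)))
Exponent: 1.73 × (0.17 − 1.09) = -1.5916
1/(1 + e^{1.5916}) = 0.1692
P = 0.10 + 0.90 × 0.1692 = 0.2522

0.2522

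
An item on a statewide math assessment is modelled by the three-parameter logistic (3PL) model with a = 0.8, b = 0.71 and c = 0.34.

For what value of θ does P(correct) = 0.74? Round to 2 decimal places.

P(θ) = c + (1 − c) · 1 / (1 + exp(−a(θ − b)))
Remove guessing floor: (0.74 − 0.34)/(1 − 0.34) = 0.6061
logit = ln(0.6061/0.3939) = 0.4308
θ = b + logit/(a) = 0.71 + 0.4308/0.8000 = 1.2485

1.25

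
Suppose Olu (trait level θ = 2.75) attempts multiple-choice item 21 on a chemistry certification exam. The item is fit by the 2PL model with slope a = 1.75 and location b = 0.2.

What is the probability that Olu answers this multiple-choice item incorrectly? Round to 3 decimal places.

0.011

P(θ) = 1 / (1 + exp(−a(θ − b)))
Exponent: 1.75 × (2.75 − 0.2) = 4.4625
1/(1 + e^{-4.4625}) = 0.9886
P(incorrect) = 1 − 0.9886 = 0.0114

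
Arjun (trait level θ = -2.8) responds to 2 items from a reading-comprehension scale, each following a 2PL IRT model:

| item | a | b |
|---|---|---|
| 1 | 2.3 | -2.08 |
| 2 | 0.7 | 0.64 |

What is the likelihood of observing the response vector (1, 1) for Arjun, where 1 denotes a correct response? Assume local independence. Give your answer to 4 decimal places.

0.0132

P(θ) = 1 / (1 + exp(−a(θ − b)))
P_1 = 1/(1+e^{1.6560}) = 0.1603
P_2 = 1/(1+e^{2.4080}) = 0.0826
L = P_1 × P_2 = 0.1603 × 0.0826 = 0.01324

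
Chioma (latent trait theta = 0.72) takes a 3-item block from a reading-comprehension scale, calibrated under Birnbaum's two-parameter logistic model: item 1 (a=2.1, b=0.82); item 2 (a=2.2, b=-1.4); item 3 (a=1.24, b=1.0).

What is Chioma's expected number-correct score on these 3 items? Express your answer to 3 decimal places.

P(theta) = 1 / (1 + exp(−a(theta − b)))
P_1 = 1/(1+e^{0.2100}) = 0.4477
P_2 = 1/(1+e^{-4.6640}) = 0.9907
P_3 = 1/(1+e^{0.3472}) = 0.4141
E[score] = 0.4477 + 0.9907 + 0.4141 = 1.8524

1.852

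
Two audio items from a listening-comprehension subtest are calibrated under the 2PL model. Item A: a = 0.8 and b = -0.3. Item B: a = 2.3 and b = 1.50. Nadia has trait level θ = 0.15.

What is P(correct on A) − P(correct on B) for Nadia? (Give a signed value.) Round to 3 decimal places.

P(θ) = 1 / (1 + exp(−a(θ − b)))
P_A = 0.5890
P_B = 0.0429
P_A − P_B = 0.5461

0.546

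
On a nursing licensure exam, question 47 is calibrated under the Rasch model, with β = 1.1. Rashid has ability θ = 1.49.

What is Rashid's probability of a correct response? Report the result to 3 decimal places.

P(θ) = 1 / (1 + exp(−(θ − β)))
Exponent: (1.49 − 1.1) = 0.3900
1/(1 + e^{-0.3900}) = 0.5963
P = 0.5963

0.596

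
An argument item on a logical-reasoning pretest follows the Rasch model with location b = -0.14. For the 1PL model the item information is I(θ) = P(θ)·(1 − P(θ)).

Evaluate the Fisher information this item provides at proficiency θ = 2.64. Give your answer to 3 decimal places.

0.055

P = 1/(1+e^{-2.7800}) = 0.9416
P(1−P) = 0.9416 × 0.0584 = 0.0550
I = P(1−P) = 0.05500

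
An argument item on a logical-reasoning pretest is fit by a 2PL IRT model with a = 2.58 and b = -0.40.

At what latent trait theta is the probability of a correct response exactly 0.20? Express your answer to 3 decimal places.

P(theta) = 1 / (1 + exp(−a(theta − b)))
logit = ln(0.2000/0.8000) = -1.3863
theta = b + logit/(a) = -0.40 + (-1.3863)/2.5800 = -0.9373

-0.937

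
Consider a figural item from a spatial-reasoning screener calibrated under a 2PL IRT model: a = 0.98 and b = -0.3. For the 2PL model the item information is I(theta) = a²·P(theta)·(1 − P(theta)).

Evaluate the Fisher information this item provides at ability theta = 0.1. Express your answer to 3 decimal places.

P = 1/(1+e^{-0.3920}) = 0.5968
P(1−P) = 0.5968 × 0.4032 = 0.2406
I = a² × P(1−P) = 0.98² × 0.2406 = 0.23111

0.231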